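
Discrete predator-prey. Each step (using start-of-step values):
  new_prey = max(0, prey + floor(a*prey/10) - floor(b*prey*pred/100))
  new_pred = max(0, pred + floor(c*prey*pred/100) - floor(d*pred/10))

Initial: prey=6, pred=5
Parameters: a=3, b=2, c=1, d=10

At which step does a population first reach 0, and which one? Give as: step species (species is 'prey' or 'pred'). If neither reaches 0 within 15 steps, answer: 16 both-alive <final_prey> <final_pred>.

Answer: 1 pred

Derivation:
Step 1: prey: 6+1-0=7; pred: 5+0-5=0
First extinction: pred at step 1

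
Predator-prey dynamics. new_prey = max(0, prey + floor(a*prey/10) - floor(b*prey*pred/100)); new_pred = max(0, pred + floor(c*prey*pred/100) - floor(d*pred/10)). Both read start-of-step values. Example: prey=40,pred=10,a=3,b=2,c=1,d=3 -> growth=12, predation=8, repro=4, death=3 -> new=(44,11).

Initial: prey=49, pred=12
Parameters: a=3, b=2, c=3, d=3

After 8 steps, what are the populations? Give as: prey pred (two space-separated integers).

Answer: 0 24

Derivation:
Step 1: prey: 49+14-11=52; pred: 12+17-3=26
Step 2: prey: 52+15-27=40; pred: 26+40-7=59
Step 3: prey: 40+12-47=5; pred: 59+70-17=112
Step 4: prey: 5+1-11=0; pred: 112+16-33=95
Step 5: prey: 0+0-0=0; pred: 95+0-28=67
Step 6: prey: 0+0-0=0; pred: 67+0-20=47
Step 7: prey: 0+0-0=0; pred: 47+0-14=33
Step 8: prey: 0+0-0=0; pred: 33+0-9=24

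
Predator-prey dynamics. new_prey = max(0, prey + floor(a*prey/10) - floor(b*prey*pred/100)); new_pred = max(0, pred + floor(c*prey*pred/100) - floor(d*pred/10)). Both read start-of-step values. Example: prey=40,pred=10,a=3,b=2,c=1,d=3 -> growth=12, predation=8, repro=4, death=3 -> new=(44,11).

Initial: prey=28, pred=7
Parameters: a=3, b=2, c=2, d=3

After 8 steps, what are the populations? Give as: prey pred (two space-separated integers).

Step 1: prey: 28+8-3=33; pred: 7+3-2=8
Step 2: prey: 33+9-5=37; pred: 8+5-2=11
Step 3: prey: 37+11-8=40; pred: 11+8-3=16
Step 4: prey: 40+12-12=40; pred: 16+12-4=24
Step 5: prey: 40+12-19=33; pred: 24+19-7=36
Step 6: prey: 33+9-23=19; pred: 36+23-10=49
Step 7: prey: 19+5-18=6; pred: 49+18-14=53
Step 8: prey: 6+1-6=1; pred: 53+6-15=44

Answer: 1 44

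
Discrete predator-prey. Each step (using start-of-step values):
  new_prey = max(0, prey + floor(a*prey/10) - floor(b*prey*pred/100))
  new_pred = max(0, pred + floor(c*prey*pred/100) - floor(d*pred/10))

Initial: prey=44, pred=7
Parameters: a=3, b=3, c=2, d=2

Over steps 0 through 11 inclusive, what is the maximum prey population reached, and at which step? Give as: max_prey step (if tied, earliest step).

Answer: 48 1

Derivation:
Step 1: prey: 44+13-9=48; pred: 7+6-1=12
Step 2: prey: 48+14-17=45; pred: 12+11-2=21
Step 3: prey: 45+13-28=30; pred: 21+18-4=35
Step 4: prey: 30+9-31=8; pred: 35+21-7=49
Step 5: prey: 8+2-11=0; pred: 49+7-9=47
Step 6: prey: 0+0-0=0; pred: 47+0-9=38
Step 7: prey: 0+0-0=0; pred: 38+0-7=31
Step 8: prey: 0+0-0=0; pred: 31+0-6=25
Step 9: prey: 0+0-0=0; pred: 25+0-5=20
Step 10: prey: 0+0-0=0; pred: 20+0-4=16
Step 11: prey: 0+0-0=0; pred: 16+0-3=13
Max prey = 48 at step 1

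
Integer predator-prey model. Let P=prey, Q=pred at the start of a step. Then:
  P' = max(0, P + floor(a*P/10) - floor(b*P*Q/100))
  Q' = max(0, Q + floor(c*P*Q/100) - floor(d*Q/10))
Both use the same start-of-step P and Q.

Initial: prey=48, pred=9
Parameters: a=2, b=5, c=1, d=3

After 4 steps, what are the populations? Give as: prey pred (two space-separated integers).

Answer: 11 8

Derivation:
Step 1: prey: 48+9-21=36; pred: 9+4-2=11
Step 2: prey: 36+7-19=24; pred: 11+3-3=11
Step 3: prey: 24+4-13=15; pred: 11+2-3=10
Step 4: prey: 15+3-7=11; pred: 10+1-3=8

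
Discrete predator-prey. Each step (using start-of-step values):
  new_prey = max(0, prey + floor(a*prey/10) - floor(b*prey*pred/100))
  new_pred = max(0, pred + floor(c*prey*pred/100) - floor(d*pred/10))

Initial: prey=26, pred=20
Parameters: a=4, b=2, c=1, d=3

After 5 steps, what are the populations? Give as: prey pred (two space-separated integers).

Step 1: prey: 26+10-10=26; pred: 20+5-6=19
Step 2: prey: 26+10-9=27; pred: 19+4-5=18
Step 3: prey: 27+10-9=28; pred: 18+4-5=17
Step 4: prey: 28+11-9=30; pred: 17+4-5=16
Step 5: prey: 30+12-9=33; pred: 16+4-4=16

Answer: 33 16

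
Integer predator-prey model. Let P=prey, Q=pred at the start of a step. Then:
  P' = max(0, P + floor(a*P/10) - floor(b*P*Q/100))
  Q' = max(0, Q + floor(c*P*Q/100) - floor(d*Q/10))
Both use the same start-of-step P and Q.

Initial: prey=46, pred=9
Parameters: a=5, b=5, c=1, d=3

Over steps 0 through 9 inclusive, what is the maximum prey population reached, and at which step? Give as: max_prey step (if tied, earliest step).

Step 1: prey: 46+23-20=49; pred: 9+4-2=11
Step 2: prey: 49+24-26=47; pred: 11+5-3=13
Step 3: prey: 47+23-30=40; pred: 13+6-3=16
Step 4: prey: 40+20-32=28; pred: 16+6-4=18
Step 5: prey: 28+14-25=17; pred: 18+5-5=18
Step 6: prey: 17+8-15=10; pred: 18+3-5=16
Step 7: prey: 10+5-8=7; pred: 16+1-4=13
Step 8: prey: 7+3-4=6; pred: 13+0-3=10
Step 9: prey: 6+3-3=6; pred: 10+0-3=7
Max prey = 49 at step 1

Answer: 49 1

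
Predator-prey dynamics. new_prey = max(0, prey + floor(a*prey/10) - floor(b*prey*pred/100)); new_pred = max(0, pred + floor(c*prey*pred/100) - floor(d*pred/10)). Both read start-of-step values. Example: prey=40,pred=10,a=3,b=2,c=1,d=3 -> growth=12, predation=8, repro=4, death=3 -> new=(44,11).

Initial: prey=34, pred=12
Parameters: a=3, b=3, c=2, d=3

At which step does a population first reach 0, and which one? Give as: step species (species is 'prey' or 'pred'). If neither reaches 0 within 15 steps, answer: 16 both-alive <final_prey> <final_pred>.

Answer: 16 both-alive 2 3

Derivation:
Step 1: prey: 34+10-12=32; pred: 12+8-3=17
Step 2: prey: 32+9-16=25; pred: 17+10-5=22
Step 3: prey: 25+7-16=16; pred: 22+11-6=27
Step 4: prey: 16+4-12=8; pred: 27+8-8=27
Step 5: prey: 8+2-6=4; pred: 27+4-8=23
Step 6: prey: 4+1-2=3; pred: 23+1-6=18
Step 7: prey: 3+0-1=2; pred: 18+1-5=14
Step 8: prey: 2+0-0=2; pred: 14+0-4=10
Step 9: prey: 2+0-0=2; pred: 10+0-3=7
Step 10: prey: 2+0-0=2; pred: 7+0-2=5
Step 11: prey: 2+0-0=2; pred: 5+0-1=4
Step 12: prey: 2+0-0=2; pred: 4+0-1=3
Step 13: prey: 2+0-0=2; pred: 3+0-0=3
Steps 14-15: state stable at prey=2, pred=3 (no change)
No extinction within 15 steps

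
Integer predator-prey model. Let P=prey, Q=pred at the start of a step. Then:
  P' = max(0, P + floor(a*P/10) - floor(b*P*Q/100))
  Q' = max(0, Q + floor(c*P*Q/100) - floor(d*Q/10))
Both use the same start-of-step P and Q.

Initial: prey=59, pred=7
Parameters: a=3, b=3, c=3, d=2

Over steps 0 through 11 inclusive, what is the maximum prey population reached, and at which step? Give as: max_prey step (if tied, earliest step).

Answer: 64 1

Derivation:
Step 1: prey: 59+17-12=64; pred: 7+12-1=18
Step 2: prey: 64+19-34=49; pred: 18+34-3=49
Step 3: prey: 49+14-72=0; pred: 49+72-9=112
Step 4: prey: 0+0-0=0; pred: 112+0-22=90
Step 5: prey: 0+0-0=0; pred: 90+0-18=72
Step 6: prey: 0+0-0=0; pred: 72+0-14=58
Step 7: prey: 0+0-0=0; pred: 58+0-11=47
Step 8: prey: 0+0-0=0; pred: 47+0-9=38
Step 9: prey: 0+0-0=0; pred: 38+0-7=31
Step 10: prey: 0+0-0=0; pred: 31+0-6=25
Step 11: prey: 0+0-0=0; pred: 25+0-5=20
Max prey = 64 at step 1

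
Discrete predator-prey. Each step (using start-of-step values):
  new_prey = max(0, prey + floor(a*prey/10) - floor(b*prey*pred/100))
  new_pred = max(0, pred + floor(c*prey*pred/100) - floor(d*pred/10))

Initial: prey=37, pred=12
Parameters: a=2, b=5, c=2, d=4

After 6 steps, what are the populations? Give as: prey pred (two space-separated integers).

Answer: 1 4

Derivation:
Step 1: prey: 37+7-22=22; pred: 12+8-4=16
Step 2: prey: 22+4-17=9; pred: 16+7-6=17
Step 3: prey: 9+1-7=3; pred: 17+3-6=14
Step 4: prey: 3+0-2=1; pred: 14+0-5=9
Step 5: prey: 1+0-0=1; pred: 9+0-3=6
Step 6: prey: 1+0-0=1; pred: 6+0-2=4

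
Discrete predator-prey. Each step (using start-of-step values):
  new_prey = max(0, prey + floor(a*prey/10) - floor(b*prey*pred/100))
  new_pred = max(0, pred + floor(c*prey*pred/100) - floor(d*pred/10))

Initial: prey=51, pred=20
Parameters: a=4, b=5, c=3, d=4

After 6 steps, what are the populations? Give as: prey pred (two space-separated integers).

Step 1: prey: 51+20-51=20; pred: 20+30-8=42
Step 2: prey: 20+8-42=0; pred: 42+25-16=51
Step 3: prey: 0+0-0=0; pred: 51+0-20=31
Step 4: prey: 0+0-0=0; pred: 31+0-12=19
Step 5: prey: 0+0-0=0; pred: 19+0-7=12
Step 6: prey: 0+0-0=0; pred: 12+0-4=8

Answer: 0 8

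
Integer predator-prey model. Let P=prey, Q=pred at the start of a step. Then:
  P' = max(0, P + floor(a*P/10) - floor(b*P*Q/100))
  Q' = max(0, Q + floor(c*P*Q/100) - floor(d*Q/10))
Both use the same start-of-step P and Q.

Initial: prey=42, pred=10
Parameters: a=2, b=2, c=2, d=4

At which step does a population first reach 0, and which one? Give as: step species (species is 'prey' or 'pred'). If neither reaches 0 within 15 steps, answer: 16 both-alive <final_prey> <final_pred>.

Step 1: prey: 42+8-8=42; pred: 10+8-4=14
Step 2: prey: 42+8-11=39; pred: 14+11-5=20
Step 3: prey: 39+7-15=31; pred: 20+15-8=27
Step 4: prey: 31+6-16=21; pred: 27+16-10=33
Step 5: prey: 21+4-13=12; pred: 33+13-13=33
Step 6: prey: 12+2-7=7; pred: 33+7-13=27
Step 7: prey: 7+1-3=5; pred: 27+3-10=20
Step 8: prey: 5+1-2=4; pred: 20+2-8=14
Step 9: prey: 4+0-1=3; pred: 14+1-5=10
Step 10: prey: 3+0-0=3; pred: 10+0-4=6
Step 11: prey: 3+0-0=3; pred: 6+0-2=4
Step 12: prey: 3+0-0=3; pred: 4+0-1=3
Step 13: prey: 3+0-0=3; pred: 3+0-1=2
Step 14: prey: 3+0-0=3; pred: 2+0-0=2
Steps 15-15: state stable at prey=3, pred=2 (no change)
No extinction within 15 steps

Answer: 16 both-alive 3 2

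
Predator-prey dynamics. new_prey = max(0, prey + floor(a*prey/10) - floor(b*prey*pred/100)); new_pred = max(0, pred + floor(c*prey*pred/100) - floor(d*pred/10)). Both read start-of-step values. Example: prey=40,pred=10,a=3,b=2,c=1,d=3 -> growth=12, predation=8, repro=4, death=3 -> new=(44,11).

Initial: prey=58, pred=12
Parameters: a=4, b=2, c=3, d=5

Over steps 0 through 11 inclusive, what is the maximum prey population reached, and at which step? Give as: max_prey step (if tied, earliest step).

Step 1: prey: 58+23-13=68; pred: 12+20-6=26
Step 2: prey: 68+27-35=60; pred: 26+53-13=66
Step 3: prey: 60+24-79=5; pred: 66+118-33=151
Step 4: prey: 5+2-15=0; pred: 151+22-75=98
Step 5: prey: 0+0-0=0; pred: 98+0-49=49
Step 6: prey: 0+0-0=0; pred: 49+0-24=25
Step 7: prey: 0+0-0=0; pred: 25+0-12=13
Step 8: prey: 0+0-0=0; pred: 13+0-6=7
Step 9: prey: 0+0-0=0; pred: 7+0-3=4
Step 10: prey: 0+0-0=0; pred: 4+0-2=2
Step 11: prey: 0+0-0=0; pred: 2+0-1=1
Max prey = 68 at step 1

Answer: 68 1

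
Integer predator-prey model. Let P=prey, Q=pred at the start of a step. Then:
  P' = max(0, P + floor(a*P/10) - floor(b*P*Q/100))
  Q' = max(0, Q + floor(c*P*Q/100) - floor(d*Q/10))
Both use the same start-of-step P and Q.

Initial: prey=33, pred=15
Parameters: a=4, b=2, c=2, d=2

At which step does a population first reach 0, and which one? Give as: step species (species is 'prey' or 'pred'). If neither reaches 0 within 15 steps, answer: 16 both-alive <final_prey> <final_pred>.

Step 1: prey: 33+13-9=37; pred: 15+9-3=21
Step 2: prey: 37+14-15=36; pred: 21+15-4=32
Step 3: prey: 36+14-23=27; pred: 32+23-6=49
Step 4: prey: 27+10-26=11; pred: 49+26-9=66
Step 5: prey: 11+4-14=1; pred: 66+14-13=67
Step 6: prey: 1+0-1=0; pred: 67+1-13=55
First extinction: prey at step 6

Answer: 6 prey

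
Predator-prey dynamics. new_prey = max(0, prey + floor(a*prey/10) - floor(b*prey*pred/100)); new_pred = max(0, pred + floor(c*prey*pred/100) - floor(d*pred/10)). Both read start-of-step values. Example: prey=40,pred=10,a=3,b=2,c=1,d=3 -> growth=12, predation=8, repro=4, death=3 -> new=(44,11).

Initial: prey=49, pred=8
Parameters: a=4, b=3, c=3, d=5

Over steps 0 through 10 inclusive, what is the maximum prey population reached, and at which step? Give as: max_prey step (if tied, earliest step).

Answer: 57 1

Derivation:
Step 1: prey: 49+19-11=57; pred: 8+11-4=15
Step 2: prey: 57+22-25=54; pred: 15+25-7=33
Step 3: prey: 54+21-53=22; pred: 33+53-16=70
Step 4: prey: 22+8-46=0; pred: 70+46-35=81
Step 5: prey: 0+0-0=0; pred: 81+0-40=41
Step 6: prey: 0+0-0=0; pred: 41+0-20=21
Step 7: prey: 0+0-0=0; pred: 21+0-10=11
Step 8: prey: 0+0-0=0; pred: 11+0-5=6
Step 9: prey: 0+0-0=0; pred: 6+0-3=3
Step 10: prey: 0+0-0=0; pred: 3+0-1=2
Max prey = 57 at step 1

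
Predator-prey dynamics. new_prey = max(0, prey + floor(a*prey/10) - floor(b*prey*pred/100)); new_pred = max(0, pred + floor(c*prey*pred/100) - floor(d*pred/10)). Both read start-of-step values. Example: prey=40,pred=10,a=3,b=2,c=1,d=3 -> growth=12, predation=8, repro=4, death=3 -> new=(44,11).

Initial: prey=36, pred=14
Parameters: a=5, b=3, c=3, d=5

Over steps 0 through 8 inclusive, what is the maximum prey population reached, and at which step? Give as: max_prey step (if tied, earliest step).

Answer: 39 1

Derivation:
Step 1: prey: 36+18-15=39; pred: 14+15-7=22
Step 2: prey: 39+19-25=33; pred: 22+25-11=36
Step 3: prey: 33+16-35=14; pred: 36+35-18=53
Step 4: prey: 14+7-22=0; pred: 53+22-26=49
Step 5: prey: 0+0-0=0; pred: 49+0-24=25
Step 6: prey: 0+0-0=0; pred: 25+0-12=13
Step 7: prey: 0+0-0=0; pred: 13+0-6=7
Step 8: prey: 0+0-0=0; pred: 7+0-3=4
Max prey = 39 at step 1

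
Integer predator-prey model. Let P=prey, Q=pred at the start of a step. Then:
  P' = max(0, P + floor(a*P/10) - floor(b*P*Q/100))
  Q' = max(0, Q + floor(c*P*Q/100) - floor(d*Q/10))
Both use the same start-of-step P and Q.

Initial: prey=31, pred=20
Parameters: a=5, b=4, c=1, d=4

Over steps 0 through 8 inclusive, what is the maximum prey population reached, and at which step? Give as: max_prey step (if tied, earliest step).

Step 1: prey: 31+15-24=22; pred: 20+6-8=18
Step 2: prey: 22+11-15=18; pred: 18+3-7=14
Step 3: prey: 18+9-10=17; pred: 14+2-5=11
Step 4: prey: 17+8-7=18; pred: 11+1-4=8
Step 5: prey: 18+9-5=22; pred: 8+1-3=6
Step 6: prey: 22+11-5=28; pred: 6+1-2=5
Step 7: prey: 28+14-5=37; pred: 5+1-2=4
Step 8: prey: 37+18-5=50; pred: 4+1-1=4
Max prey = 50 at step 8

Answer: 50 8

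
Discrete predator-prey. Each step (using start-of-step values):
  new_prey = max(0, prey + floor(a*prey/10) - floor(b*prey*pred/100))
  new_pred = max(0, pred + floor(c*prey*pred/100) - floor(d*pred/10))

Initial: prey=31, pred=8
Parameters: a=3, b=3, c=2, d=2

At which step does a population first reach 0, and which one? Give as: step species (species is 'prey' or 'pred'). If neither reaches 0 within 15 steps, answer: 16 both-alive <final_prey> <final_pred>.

Answer: 16 both-alive 1 6

Derivation:
Step 1: prey: 31+9-7=33; pred: 8+4-1=11
Step 2: prey: 33+9-10=32; pred: 11+7-2=16
Step 3: prey: 32+9-15=26; pred: 16+10-3=23
Step 4: prey: 26+7-17=16; pred: 23+11-4=30
Step 5: prey: 16+4-14=6; pred: 30+9-6=33
Step 6: prey: 6+1-5=2; pred: 33+3-6=30
Step 7: prey: 2+0-1=1; pred: 30+1-6=25
Step 8: prey: 1+0-0=1; pred: 25+0-5=20
Step 9: prey: 1+0-0=1; pred: 20+0-4=16
Step 10: prey: 1+0-0=1; pred: 16+0-3=13
Step 11: prey: 1+0-0=1; pred: 13+0-2=11
Step 12: prey: 1+0-0=1; pred: 11+0-2=9
Step 13: prey: 1+0-0=1; pred: 9+0-1=8
Step 14: prey: 1+0-0=1; pred: 8+0-1=7
Step 15: prey: 1+0-0=1; pred: 7+0-1=6
No extinction within 15 steps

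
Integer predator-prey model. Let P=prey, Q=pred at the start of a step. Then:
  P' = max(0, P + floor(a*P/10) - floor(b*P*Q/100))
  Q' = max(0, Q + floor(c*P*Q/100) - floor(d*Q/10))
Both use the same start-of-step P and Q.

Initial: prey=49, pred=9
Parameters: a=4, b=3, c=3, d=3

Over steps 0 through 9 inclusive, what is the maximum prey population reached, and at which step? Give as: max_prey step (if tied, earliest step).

Step 1: prey: 49+19-13=55; pred: 9+13-2=20
Step 2: prey: 55+22-33=44; pred: 20+33-6=47
Step 3: prey: 44+17-62=0; pred: 47+62-14=95
Step 4: prey: 0+0-0=0; pred: 95+0-28=67
Step 5: prey: 0+0-0=0; pred: 67+0-20=47
Step 6: prey: 0+0-0=0; pred: 47+0-14=33
Step 7: prey: 0+0-0=0; pred: 33+0-9=24
Step 8: prey: 0+0-0=0; pred: 24+0-7=17
Step 9: prey: 0+0-0=0; pred: 17+0-5=12
Max prey = 55 at step 1

Answer: 55 1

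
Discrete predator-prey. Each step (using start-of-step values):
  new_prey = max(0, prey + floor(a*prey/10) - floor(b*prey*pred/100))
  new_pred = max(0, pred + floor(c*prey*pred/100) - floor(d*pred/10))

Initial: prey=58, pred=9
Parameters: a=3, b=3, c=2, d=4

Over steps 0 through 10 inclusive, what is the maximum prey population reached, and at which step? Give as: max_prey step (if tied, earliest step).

Step 1: prey: 58+17-15=60; pred: 9+10-3=16
Step 2: prey: 60+18-28=50; pred: 16+19-6=29
Step 3: prey: 50+15-43=22; pred: 29+29-11=47
Step 4: prey: 22+6-31=0; pred: 47+20-18=49
Step 5: prey: 0+0-0=0; pred: 49+0-19=30
Step 6: prey: 0+0-0=0; pred: 30+0-12=18
Step 7: prey: 0+0-0=0; pred: 18+0-7=11
Step 8: prey: 0+0-0=0; pred: 11+0-4=7
Step 9: prey: 0+0-0=0; pred: 7+0-2=5
Step 10: prey: 0+0-0=0; pred: 5+0-2=3
Max prey = 60 at step 1

Answer: 60 1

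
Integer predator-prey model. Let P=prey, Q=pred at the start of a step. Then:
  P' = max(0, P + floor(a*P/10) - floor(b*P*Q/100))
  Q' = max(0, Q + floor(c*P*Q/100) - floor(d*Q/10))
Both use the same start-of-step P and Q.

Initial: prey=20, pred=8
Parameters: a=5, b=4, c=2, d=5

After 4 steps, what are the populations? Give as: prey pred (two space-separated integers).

Answer: 44 9

Derivation:
Step 1: prey: 20+10-6=24; pred: 8+3-4=7
Step 2: prey: 24+12-6=30; pred: 7+3-3=7
Step 3: prey: 30+15-8=37; pred: 7+4-3=8
Step 4: prey: 37+18-11=44; pred: 8+5-4=9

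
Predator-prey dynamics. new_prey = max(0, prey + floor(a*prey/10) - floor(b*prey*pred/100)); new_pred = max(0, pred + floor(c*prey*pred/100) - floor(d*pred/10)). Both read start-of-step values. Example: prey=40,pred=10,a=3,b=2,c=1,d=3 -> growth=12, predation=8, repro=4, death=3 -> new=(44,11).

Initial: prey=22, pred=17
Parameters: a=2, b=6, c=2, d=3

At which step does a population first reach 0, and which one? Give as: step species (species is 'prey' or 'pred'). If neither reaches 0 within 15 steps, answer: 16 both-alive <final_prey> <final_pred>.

Step 1: prey: 22+4-22=4; pred: 17+7-5=19
Step 2: prey: 4+0-4=0; pred: 19+1-5=15
First extinction: prey at step 2

Answer: 2 prey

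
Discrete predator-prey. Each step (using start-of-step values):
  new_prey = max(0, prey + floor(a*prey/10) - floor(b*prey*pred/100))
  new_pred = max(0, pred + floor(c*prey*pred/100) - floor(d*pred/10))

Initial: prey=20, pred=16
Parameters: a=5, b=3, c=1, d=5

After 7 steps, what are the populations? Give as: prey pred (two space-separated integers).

Step 1: prey: 20+10-9=21; pred: 16+3-8=11
Step 2: prey: 21+10-6=25; pred: 11+2-5=8
Step 3: prey: 25+12-6=31; pred: 8+2-4=6
Step 4: prey: 31+15-5=41; pred: 6+1-3=4
Step 5: prey: 41+20-4=57; pred: 4+1-2=3
Step 6: prey: 57+28-5=80; pred: 3+1-1=3
Step 7: prey: 80+40-7=113; pred: 3+2-1=4

Answer: 113 4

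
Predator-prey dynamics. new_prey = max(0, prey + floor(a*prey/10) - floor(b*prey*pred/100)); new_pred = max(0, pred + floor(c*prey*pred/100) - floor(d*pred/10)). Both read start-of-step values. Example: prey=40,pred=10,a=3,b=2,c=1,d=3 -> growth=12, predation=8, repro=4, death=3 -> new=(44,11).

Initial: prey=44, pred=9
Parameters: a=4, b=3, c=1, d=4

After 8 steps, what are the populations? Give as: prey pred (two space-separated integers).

Step 1: prey: 44+17-11=50; pred: 9+3-3=9
Step 2: prey: 50+20-13=57; pred: 9+4-3=10
Step 3: prey: 57+22-17=62; pred: 10+5-4=11
Step 4: prey: 62+24-20=66; pred: 11+6-4=13
Step 5: prey: 66+26-25=67; pred: 13+8-5=16
Step 6: prey: 67+26-32=61; pred: 16+10-6=20
Step 7: prey: 61+24-36=49; pred: 20+12-8=24
Step 8: prey: 49+19-35=33; pred: 24+11-9=26

Answer: 33 26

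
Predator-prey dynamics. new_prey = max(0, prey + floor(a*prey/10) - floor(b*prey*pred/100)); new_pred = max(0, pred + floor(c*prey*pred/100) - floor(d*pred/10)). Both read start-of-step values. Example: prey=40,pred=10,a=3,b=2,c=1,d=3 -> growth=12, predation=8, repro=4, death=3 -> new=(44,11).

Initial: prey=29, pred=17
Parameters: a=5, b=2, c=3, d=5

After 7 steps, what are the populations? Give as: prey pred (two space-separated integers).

Step 1: prey: 29+14-9=34; pred: 17+14-8=23
Step 2: prey: 34+17-15=36; pred: 23+23-11=35
Step 3: prey: 36+18-25=29; pred: 35+37-17=55
Step 4: prey: 29+14-31=12; pred: 55+47-27=75
Step 5: prey: 12+6-18=0; pred: 75+27-37=65
Step 6: prey: 0+0-0=0; pred: 65+0-32=33
Step 7: prey: 0+0-0=0; pred: 33+0-16=17

Answer: 0 17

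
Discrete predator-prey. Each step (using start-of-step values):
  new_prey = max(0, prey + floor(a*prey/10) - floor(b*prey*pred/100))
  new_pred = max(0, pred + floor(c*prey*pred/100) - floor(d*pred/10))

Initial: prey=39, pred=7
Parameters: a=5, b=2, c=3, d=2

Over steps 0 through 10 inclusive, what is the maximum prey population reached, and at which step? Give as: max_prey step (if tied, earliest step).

Step 1: prey: 39+19-5=53; pred: 7+8-1=14
Step 2: prey: 53+26-14=65; pred: 14+22-2=34
Step 3: prey: 65+32-44=53; pred: 34+66-6=94
Step 4: prey: 53+26-99=0; pred: 94+149-18=225
Step 5: prey: 0+0-0=0; pred: 225+0-45=180
Step 6: prey: 0+0-0=0; pred: 180+0-36=144
Step 7: prey: 0+0-0=0; pred: 144+0-28=116
Step 8: prey: 0+0-0=0; pred: 116+0-23=93
Step 9: prey: 0+0-0=0; pred: 93+0-18=75
Step 10: prey: 0+0-0=0; pred: 75+0-15=60
Max prey = 65 at step 2

Answer: 65 2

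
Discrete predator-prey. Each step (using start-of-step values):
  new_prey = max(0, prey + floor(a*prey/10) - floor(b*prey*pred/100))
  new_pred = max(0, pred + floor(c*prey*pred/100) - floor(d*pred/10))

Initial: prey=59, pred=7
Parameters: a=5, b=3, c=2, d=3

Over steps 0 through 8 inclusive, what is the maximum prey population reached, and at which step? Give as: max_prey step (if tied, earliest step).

Step 1: prey: 59+29-12=76; pred: 7+8-2=13
Step 2: prey: 76+38-29=85; pred: 13+19-3=29
Step 3: prey: 85+42-73=54; pred: 29+49-8=70
Step 4: prey: 54+27-113=0; pred: 70+75-21=124
Step 5: prey: 0+0-0=0; pred: 124+0-37=87
Step 6: prey: 0+0-0=0; pred: 87+0-26=61
Step 7: prey: 0+0-0=0; pred: 61+0-18=43
Step 8: prey: 0+0-0=0; pred: 43+0-12=31
Max prey = 85 at step 2

Answer: 85 2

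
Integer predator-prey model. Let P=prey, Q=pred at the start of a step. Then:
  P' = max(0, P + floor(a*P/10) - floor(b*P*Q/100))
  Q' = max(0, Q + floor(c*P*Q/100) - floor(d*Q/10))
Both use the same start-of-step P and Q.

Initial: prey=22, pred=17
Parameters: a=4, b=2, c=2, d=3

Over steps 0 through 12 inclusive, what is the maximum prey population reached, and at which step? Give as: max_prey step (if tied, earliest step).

Step 1: prey: 22+8-7=23; pred: 17+7-5=19
Step 2: prey: 23+9-8=24; pred: 19+8-5=22
Step 3: prey: 24+9-10=23; pred: 22+10-6=26
Step 4: prey: 23+9-11=21; pred: 26+11-7=30
Step 5: prey: 21+8-12=17; pred: 30+12-9=33
Step 6: prey: 17+6-11=12; pred: 33+11-9=35
Step 7: prey: 12+4-8=8; pred: 35+8-10=33
Step 8: prey: 8+3-5=6; pred: 33+5-9=29
Step 9: prey: 6+2-3=5; pred: 29+3-8=24
Step 10: prey: 5+2-2=5; pred: 24+2-7=19
Step 11: prey: 5+2-1=6; pred: 19+1-5=15
Step 12: prey: 6+2-1=7; pred: 15+1-4=12
Max prey = 24 at step 2

Answer: 24 2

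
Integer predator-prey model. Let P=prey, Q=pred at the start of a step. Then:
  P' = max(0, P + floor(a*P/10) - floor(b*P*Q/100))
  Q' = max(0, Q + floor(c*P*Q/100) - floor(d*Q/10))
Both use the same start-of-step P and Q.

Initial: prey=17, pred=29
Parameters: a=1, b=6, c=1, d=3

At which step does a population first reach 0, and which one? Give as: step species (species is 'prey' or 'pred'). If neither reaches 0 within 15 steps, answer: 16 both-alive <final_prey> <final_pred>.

Answer: 1 prey

Derivation:
Step 1: prey: 17+1-29=0; pred: 29+4-8=25
First extinction: prey at step 1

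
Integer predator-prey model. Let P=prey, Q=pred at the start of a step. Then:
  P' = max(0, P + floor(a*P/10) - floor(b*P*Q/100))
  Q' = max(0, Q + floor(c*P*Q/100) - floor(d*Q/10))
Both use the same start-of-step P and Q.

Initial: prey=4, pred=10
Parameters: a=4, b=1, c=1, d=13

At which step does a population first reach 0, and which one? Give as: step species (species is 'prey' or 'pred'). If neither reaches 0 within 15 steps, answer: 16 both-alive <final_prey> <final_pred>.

Step 1: prey: 4+1-0=5; pred: 10+0-13=0
First extinction: pred at step 1

Answer: 1 pred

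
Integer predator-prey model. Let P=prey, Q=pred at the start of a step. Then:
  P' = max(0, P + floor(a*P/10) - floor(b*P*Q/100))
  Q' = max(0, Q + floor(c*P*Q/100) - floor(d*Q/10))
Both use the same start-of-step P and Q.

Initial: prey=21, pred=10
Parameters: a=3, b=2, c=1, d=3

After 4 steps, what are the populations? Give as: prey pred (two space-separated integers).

Step 1: prey: 21+6-4=23; pred: 10+2-3=9
Step 2: prey: 23+6-4=25; pred: 9+2-2=9
Step 3: prey: 25+7-4=28; pred: 9+2-2=9
Step 4: prey: 28+8-5=31; pred: 9+2-2=9

Answer: 31 9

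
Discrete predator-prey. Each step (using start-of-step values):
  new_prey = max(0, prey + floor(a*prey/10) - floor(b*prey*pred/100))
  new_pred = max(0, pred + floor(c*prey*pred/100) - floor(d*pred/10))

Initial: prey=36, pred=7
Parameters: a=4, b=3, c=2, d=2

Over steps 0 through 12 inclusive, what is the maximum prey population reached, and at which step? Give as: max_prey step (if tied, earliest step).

Answer: 46 2

Derivation:
Step 1: prey: 36+14-7=43; pred: 7+5-1=11
Step 2: prey: 43+17-14=46; pred: 11+9-2=18
Step 3: prey: 46+18-24=40; pred: 18+16-3=31
Step 4: prey: 40+16-37=19; pred: 31+24-6=49
Step 5: prey: 19+7-27=0; pred: 49+18-9=58
Step 6: prey: 0+0-0=0; pred: 58+0-11=47
Step 7: prey: 0+0-0=0; pred: 47+0-9=38
Step 8: prey: 0+0-0=0; pred: 38+0-7=31
Step 9: prey: 0+0-0=0; pred: 31+0-6=25
Step 10: prey: 0+0-0=0; pred: 25+0-5=20
Step 11: prey: 0+0-0=0; pred: 20+0-4=16
Step 12: prey: 0+0-0=0; pred: 16+0-3=13
Max prey = 46 at step 2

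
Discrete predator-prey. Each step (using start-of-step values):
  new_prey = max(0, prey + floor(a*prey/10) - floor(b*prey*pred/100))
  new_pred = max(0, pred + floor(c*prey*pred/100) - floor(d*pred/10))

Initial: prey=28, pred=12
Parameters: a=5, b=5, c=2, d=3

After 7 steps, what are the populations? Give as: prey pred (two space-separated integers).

Answer: 3 9

Derivation:
Step 1: prey: 28+14-16=26; pred: 12+6-3=15
Step 2: prey: 26+13-19=20; pred: 15+7-4=18
Step 3: prey: 20+10-18=12; pred: 18+7-5=20
Step 4: prey: 12+6-12=6; pred: 20+4-6=18
Step 5: prey: 6+3-5=4; pred: 18+2-5=15
Step 6: prey: 4+2-3=3; pred: 15+1-4=12
Step 7: prey: 3+1-1=3; pred: 12+0-3=9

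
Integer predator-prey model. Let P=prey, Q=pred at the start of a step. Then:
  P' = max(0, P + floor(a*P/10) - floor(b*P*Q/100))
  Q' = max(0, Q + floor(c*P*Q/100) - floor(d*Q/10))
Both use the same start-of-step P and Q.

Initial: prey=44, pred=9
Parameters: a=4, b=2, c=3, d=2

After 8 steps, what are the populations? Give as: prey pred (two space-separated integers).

Answer: 0 75

Derivation:
Step 1: prey: 44+17-7=54; pred: 9+11-1=19
Step 2: prey: 54+21-20=55; pred: 19+30-3=46
Step 3: prey: 55+22-50=27; pred: 46+75-9=112
Step 4: prey: 27+10-60=0; pred: 112+90-22=180
Step 5: prey: 0+0-0=0; pred: 180+0-36=144
Step 6: prey: 0+0-0=0; pred: 144+0-28=116
Step 7: prey: 0+0-0=0; pred: 116+0-23=93
Step 8: prey: 0+0-0=0; pred: 93+0-18=75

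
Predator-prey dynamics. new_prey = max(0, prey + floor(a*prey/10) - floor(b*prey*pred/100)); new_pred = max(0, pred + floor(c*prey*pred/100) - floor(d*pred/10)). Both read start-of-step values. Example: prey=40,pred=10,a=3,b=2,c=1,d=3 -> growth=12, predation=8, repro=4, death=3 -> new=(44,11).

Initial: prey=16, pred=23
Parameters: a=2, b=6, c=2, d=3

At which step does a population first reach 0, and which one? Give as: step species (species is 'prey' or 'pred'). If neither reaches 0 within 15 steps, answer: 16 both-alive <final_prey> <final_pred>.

Answer: 1 prey

Derivation:
Step 1: prey: 16+3-22=0; pred: 23+7-6=24
First extinction: prey at step 1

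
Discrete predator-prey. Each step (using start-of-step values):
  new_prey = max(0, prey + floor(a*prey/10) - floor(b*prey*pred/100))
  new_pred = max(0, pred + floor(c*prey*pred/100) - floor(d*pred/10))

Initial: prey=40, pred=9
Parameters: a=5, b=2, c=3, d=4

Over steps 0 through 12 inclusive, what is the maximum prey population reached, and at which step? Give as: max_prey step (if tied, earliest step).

Step 1: prey: 40+20-7=53; pred: 9+10-3=16
Step 2: prey: 53+26-16=63; pred: 16+25-6=35
Step 3: prey: 63+31-44=50; pred: 35+66-14=87
Step 4: prey: 50+25-87=0; pred: 87+130-34=183
Step 5: prey: 0+0-0=0; pred: 183+0-73=110
Step 6: prey: 0+0-0=0; pred: 110+0-44=66
Step 7: prey: 0+0-0=0; pred: 66+0-26=40
Step 8: prey: 0+0-0=0; pred: 40+0-16=24
Step 9: prey: 0+0-0=0; pred: 24+0-9=15
Step 10: prey: 0+0-0=0; pred: 15+0-6=9
Step 11: prey: 0+0-0=0; pred: 9+0-3=6
Step 12: prey: 0+0-0=0; pred: 6+0-2=4
Max prey = 63 at step 2

Answer: 63 2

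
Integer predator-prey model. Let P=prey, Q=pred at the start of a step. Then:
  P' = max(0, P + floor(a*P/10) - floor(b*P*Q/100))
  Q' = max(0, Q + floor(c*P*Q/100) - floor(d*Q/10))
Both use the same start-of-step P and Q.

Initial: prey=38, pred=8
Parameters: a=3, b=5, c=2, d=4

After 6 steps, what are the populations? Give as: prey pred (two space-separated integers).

Answer: 4 7

Derivation:
Step 1: prey: 38+11-15=34; pred: 8+6-3=11
Step 2: prey: 34+10-18=26; pred: 11+7-4=14
Step 3: prey: 26+7-18=15; pred: 14+7-5=16
Step 4: prey: 15+4-12=7; pred: 16+4-6=14
Step 5: prey: 7+2-4=5; pred: 14+1-5=10
Step 6: prey: 5+1-2=4; pred: 10+1-4=7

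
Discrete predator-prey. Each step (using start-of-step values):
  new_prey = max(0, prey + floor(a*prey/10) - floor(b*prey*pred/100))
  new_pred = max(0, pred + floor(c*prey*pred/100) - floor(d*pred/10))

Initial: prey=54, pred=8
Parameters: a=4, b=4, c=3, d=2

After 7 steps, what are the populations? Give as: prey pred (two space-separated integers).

Answer: 0 40

Derivation:
Step 1: prey: 54+21-17=58; pred: 8+12-1=19
Step 2: prey: 58+23-44=37; pred: 19+33-3=49
Step 3: prey: 37+14-72=0; pred: 49+54-9=94
Step 4: prey: 0+0-0=0; pred: 94+0-18=76
Step 5: prey: 0+0-0=0; pred: 76+0-15=61
Step 6: prey: 0+0-0=0; pred: 61+0-12=49
Step 7: prey: 0+0-0=0; pred: 49+0-9=40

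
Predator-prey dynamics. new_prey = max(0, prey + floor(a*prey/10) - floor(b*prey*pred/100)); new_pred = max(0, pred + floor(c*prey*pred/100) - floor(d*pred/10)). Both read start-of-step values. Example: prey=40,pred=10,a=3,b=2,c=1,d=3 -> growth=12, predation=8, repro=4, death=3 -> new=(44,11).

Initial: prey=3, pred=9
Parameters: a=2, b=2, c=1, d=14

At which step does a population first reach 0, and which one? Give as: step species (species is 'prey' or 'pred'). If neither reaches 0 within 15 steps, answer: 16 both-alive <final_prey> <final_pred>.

Answer: 1 pred

Derivation:
Step 1: prey: 3+0-0=3; pred: 9+0-12=0
First extinction: pred at step 1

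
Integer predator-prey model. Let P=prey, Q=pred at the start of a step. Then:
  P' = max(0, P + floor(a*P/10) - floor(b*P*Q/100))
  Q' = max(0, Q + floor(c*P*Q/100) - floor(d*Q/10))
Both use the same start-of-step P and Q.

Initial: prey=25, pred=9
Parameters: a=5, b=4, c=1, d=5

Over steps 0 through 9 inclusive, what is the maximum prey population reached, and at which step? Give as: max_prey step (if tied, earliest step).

Answer: 199 9

Derivation:
Step 1: prey: 25+12-9=28; pred: 9+2-4=7
Step 2: prey: 28+14-7=35; pred: 7+1-3=5
Step 3: prey: 35+17-7=45; pred: 5+1-2=4
Step 4: prey: 45+22-7=60; pred: 4+1-2=3
Step 5: prey: 60+30-7=83; pred: 3+1-1=3
Step 6: prey: 83+41-9=115; pred: 3+2-1=4
Step 7: prey: 115+57-18=154; pred: 4+4-2=6
Step 8: prey: 154+77-36=195; pred: 6+9-3=12
Step 9: prey: 195+97-93=199; pred: 12+23-6=29
Max prey = 199 at step 9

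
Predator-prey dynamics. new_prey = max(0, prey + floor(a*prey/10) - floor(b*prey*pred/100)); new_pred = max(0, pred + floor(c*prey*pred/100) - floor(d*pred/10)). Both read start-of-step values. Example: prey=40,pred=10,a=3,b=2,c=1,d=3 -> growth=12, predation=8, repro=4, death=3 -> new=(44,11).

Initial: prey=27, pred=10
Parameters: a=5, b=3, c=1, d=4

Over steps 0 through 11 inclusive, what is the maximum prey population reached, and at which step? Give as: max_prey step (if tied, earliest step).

Answer: 113 7

Derivation:
Step 1: prey: 27+13-8=32; pred: 10+2-4=8
Step 2: prey: 32+16-7=41; pred: 8+2-3=7
Step 3: prey: 41+20-8=53; pred: 7+2-2=7
Step 4: prey: 53+26-11=68; pred: 7+3-2=8
Step 5: prey: 68+34-16=86; pred: 8+5-3=10
Step 6: prey: 86+43-25=104; pred: 10+8-4=14
Step 7: prey: 104+52-43=113; pred: 14+14-5=23
Step 8: prey: 113+56-77=92; pred: 23+25-9=39
Step 9: prey: 92+46-107=31; pred: 39+35-15=59
Step 10: prey: 31+15-54=0; pred: 59+18-23=54
Step 11: prey: 0+0-0=0; pred: 54+0-21=33
Max prey = 113 at step 7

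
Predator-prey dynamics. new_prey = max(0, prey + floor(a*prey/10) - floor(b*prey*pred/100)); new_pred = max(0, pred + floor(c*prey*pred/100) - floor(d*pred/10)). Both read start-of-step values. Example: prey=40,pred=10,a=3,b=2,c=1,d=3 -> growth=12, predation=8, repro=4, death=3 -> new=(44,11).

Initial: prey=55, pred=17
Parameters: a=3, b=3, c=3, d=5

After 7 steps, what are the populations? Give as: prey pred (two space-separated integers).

Step 1: prey: 55+16-28=43; pred: 17+28-8=37
Step 2: prey: 43+12-47=8; pred: 37+47-18=66
Step 3: prey: 8+2-15=0; pred: 66+15-33=48
Step 4: prey: 0+0-0=0; pred: 48+0-24=24
Step 5: prey: 0+0-0=0; pred: 24+0-12=12
Step 6: prey: 0+0-0=0; pred: 12+0-6=6
Step 7: prey: 0+0-0=0; pred: 6+0-3=3

Answer: 0 3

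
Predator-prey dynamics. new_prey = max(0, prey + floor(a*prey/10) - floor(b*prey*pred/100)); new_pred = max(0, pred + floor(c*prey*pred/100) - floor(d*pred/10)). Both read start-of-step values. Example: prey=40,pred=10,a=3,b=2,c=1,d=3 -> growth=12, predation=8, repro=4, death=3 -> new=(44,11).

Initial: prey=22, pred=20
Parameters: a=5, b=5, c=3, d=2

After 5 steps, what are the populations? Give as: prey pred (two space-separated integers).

Answer: 0 18

Derivation:
Step 1: prey: 22+11-22=11; pred: 20+13-4=29
Step 2: prey: 11+5-15=1; pred: 29+9-5=33
Step 3: prey: 1+0-1=0; pred: 33+0-6=27
Step 4: prey: 0+0-0=0; pred: 27+0-5=22
Step 5: prey: 0+0-0=0; pred: 22+0-4=18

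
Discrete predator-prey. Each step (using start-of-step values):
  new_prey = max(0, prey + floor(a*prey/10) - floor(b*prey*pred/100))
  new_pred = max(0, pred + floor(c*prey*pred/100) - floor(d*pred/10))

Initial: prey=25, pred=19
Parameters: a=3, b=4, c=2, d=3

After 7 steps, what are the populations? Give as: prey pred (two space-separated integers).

Answer: 1 5

Derivation:
Step 1: prey: 25+7-19=13; pred: 19+9-5=23
Step 2: prey: 13+3-11=5; pred: 23+5-6=22
Step 3: prey: 5+1-4=2; pred: 22+2-6=18
Step 4: prey: 2+0-1=1; pred: 18+0-5=13
Step 5: prey: 1+0-0=1; pred: 13+0-3=10
Step 6: prey: 1+0-0=1; pred: 10+0-3=7
Step 7: prey: 1+0-0=1; pred: 7+0-2=5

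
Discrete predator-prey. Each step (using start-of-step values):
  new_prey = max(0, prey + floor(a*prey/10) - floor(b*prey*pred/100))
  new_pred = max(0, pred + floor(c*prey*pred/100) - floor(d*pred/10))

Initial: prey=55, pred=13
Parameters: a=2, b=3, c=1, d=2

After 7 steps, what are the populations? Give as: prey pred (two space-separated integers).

Answer: 1 14

Derivation:
Step 1: prey: 55+11-21=45; pred: 13+7-2=18
Step 2: prey: 45+9-24=30; pred: 18+8-3=23
Step 3: prey: 30+6-20=16; pred: 23+6-4=25
Step 4: prey: 16+3-12=7; pred: 25+4-5=24
Step 5: prey: 7+1-5=3; pred: 24+1-4=21
Step 6: prey: 3+0-1=2; pred: 21+0-4=17
Step 7: prey: 2+0-1=1; pred: 17+0-3=14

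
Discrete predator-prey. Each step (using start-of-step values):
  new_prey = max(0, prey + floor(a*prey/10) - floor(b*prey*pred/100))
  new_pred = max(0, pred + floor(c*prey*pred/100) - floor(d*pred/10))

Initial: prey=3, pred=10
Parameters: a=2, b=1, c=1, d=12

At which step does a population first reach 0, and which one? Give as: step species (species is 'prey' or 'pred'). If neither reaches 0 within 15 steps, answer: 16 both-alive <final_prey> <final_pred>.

Step 1: prey: 3+0-0=3; pred: 10+0-12=0
First extinction: pred at step 1

Answer: 1 pred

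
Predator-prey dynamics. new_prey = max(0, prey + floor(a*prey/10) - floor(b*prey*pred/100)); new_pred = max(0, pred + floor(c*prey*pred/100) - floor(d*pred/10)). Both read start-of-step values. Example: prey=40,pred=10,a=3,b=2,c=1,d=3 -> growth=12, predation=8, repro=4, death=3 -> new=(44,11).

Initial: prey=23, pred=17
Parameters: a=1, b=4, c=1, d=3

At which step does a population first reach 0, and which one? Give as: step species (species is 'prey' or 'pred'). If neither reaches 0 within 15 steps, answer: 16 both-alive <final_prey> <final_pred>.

Answer: 16 both-alive 2 3

Derivation:
Step 1: prey: 23+2-15=10; pred: 17+3-5=15
Step 2: prey: 10+1-6=5; pred: 15+1-4=12
Step 3: prey: 5+0-2=3; pred: 12+0-3=9
Step 4: prey: 3+0-1=2; pred: 9+0-2=7
Step 5: prey: 2+0-0=2; pred: 7+0-2=5
Step 6: prey: 2+0-0=2; pred: 5+0-1=4
Step 7: prey: 2+0-0=2; pred: 4+0-1=3
Step 8: prey: 2+0-0=2; pred: 3+0-0=3
Steps 9-15: state stable at prey=2, pred=3 (no change)
No extinction within 15 steps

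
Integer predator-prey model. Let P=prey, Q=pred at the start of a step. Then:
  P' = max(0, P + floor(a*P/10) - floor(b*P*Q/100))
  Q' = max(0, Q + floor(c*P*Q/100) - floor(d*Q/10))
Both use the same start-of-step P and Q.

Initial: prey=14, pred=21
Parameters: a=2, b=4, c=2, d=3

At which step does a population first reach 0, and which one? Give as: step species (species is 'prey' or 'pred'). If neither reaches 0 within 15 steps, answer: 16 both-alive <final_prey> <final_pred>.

Answer: 16 both-alive 1 3

Derivation:
Step 1: prey: 14+2-11=5; pred: 21+5-6=20
Step 2: prey: 5+1-4=2; pred: 20+2-6=16
Step 3: prey: 2+0-1=1; pred: 16+0-4=12
Step 4: prey: 1+0-0=1; pred: 12+0-3=9
Step 5: prey: 1+0-0=1; pred: 9+0-2=7
Step 6: prey: 1+0-0=1; pred: 7+0-2=5
Step 7: prey: 1+0-0=1; pred: 5+0-1=4
Step 8: prey: 1+0-0=1; pred: 4+0-1=3
Step 9: prey: 1+0-0=1; pred: 3+0-0=3
Steps 10-15: state stable at prey=1, pred=3 (no change)
No extinction within 15 steps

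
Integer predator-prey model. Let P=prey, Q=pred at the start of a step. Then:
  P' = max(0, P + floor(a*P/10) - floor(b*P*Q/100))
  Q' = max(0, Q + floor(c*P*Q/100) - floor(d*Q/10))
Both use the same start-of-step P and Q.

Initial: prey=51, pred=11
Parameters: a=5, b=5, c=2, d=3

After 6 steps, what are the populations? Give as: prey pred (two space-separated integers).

Answer: 0 14

Derivation:
Step 1: prey: 51+25-28=48; pred: 11+11-3=19
Step 2: prey: 48+24-45=27; pred: 19+18-5=32
Step 3: prey: 27+13-43=0; pred: 32+17-9=40
Step 4: prey: 0+0-0=0; pred: 40+0-12=28
Step 5: prey: 0+0-0=0; pred: 28+0-8=20
Step 6: prey: 0+0-0=0; pred: 20+0-6=14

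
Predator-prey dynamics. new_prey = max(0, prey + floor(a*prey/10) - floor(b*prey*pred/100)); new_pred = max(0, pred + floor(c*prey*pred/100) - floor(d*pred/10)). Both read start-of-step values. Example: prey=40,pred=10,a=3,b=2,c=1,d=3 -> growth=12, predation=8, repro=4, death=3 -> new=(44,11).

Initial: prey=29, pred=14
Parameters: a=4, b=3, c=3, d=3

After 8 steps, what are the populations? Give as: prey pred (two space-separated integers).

Answer: 0 12

Derivation:
Step 1: prey: 29+11-12=28; pred: 14+12-4=22
Step 2: prey: 28+11-18=21; pred: 22+18-6=34
Step 3: prey: 21+8-21=8; pred: 34+21-10=45
Step 4: prey: 8+3-10=1; pred: 45+10-13=42
Step 5: prey: 1+0-1=0; pred: 42+1-12=31
Step 6: prey: 0+0-0=0; pred: 31+0-9=22
Step 7: prey: 0+0-0=0; pred: 22+0-6=16
Step 8: prey: 0+0-0=0; pred: 16+0-4=12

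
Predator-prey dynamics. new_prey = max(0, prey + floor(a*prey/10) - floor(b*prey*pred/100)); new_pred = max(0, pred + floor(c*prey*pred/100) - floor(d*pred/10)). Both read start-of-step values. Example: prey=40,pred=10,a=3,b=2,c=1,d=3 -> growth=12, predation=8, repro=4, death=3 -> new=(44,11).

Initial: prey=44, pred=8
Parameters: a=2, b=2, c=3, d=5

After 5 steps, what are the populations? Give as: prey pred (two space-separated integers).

Step 1: prey: 44+8-7=45; pred: 8+10-4=14
Step 2: prey: 45+9-12=42; pred: 14+18-7=25
Step 3: prey: 42+8-21=29; pred: 25+31-12=44
Step 4: prey: 29+5-25=9; pred: 44+38-22=60
Step 5: prey: 9+1-10=0; pred: 60+16-30=46

Answer: 0 46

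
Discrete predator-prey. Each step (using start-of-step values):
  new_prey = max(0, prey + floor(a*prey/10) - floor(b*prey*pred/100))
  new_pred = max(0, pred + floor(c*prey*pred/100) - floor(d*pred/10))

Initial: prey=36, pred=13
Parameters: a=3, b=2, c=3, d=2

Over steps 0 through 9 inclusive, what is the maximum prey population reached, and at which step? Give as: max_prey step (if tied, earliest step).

Answer: 37 1

Derivation:
Step 1: prey: 36+10-9=37; pred: 13+14-2=25
Step 2: prey: 37+11-18=30; pred: 25+27-5=47
Step 3: prey: 30+9-28=11; pred: 47+42-9=80
Step 4: prey: 11+3-17=0; pred: 80+26-16=90
Step 5: prey: 0+0-0=0; pred: 90+0-18=72
Step 6: prey: 0+0-0=0; pred: 72+0-14=58
Step 7: prey: 0+0-0=0; pred: 58+0-11=47
Step 8: prey: 0+0-0=0; pred: 47+0-9=38
Step 9: prey: 0+0-0=0; pred: 38+0-7=31
Max prey = 37 at step 1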